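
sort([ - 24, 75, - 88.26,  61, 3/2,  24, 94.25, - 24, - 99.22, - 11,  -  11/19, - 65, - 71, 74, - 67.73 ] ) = [ - 99.22 ,-88.26,- 71, - 67.73, - 65,  -  24 ,- 24, - 11, - 11/19,  3/2, 24, 61,74,  75, 94.25 ] 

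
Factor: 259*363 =3^1*7^1 * 11^2*37^1 =94017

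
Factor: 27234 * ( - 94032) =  - 2560867488 = - 2^5 * 3^4*17^1*89^1*653^1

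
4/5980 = 1/1495 = 0.00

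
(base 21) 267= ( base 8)1767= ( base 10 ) 1015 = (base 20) 2AF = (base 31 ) 11n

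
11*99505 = 1094555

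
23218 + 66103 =89321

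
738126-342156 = 395970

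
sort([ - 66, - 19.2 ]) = [ - 66, - 19.2 ] 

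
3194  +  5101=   8295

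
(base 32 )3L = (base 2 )1110101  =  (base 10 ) 117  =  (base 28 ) 45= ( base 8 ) 165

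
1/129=1/129=0.01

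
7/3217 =7/3217 = 0.00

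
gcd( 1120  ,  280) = 280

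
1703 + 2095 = 3798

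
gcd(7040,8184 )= 88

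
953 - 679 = 274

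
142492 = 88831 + 53661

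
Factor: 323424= 2^5*3^2*1123^1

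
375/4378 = 375/4378 = 0.09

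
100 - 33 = 67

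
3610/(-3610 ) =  - 1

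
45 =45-0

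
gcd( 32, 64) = 32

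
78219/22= 78219/22=3555.41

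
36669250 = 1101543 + 35567707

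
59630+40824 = 100454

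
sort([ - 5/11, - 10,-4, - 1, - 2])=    [ - 10,  -  4,- 2, - 1 , - 5/11 ]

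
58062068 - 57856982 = 205086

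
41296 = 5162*8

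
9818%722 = 432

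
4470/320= 13 + 31/32 = 13.97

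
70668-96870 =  - 26202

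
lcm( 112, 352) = 2464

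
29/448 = 29/448= 0.06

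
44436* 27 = 1199772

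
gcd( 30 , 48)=6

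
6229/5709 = 6229/5709 = 1.09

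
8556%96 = 12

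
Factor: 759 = 3^1* 11^1*23^1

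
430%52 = 14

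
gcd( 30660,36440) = 20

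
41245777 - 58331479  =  -17085702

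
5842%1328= 530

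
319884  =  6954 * 46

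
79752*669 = 53354088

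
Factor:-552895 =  - 5^1*7^1 * 15797^1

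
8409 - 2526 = 5883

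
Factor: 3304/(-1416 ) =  -3^(-1)*7^1 =- 7/3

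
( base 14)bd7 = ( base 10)2345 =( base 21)56E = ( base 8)4451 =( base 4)210221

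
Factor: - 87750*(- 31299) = 2746487250 = 2^1 * 3^4*5^3*13^1*10433^1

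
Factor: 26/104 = 1/4 = 2^( -2 )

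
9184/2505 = 9184/2505 = 3.67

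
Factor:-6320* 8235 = -52045200 =-2^4*3^3 * 5^2*61^1*  79^1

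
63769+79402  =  143171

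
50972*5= 254860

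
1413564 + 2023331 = 3436895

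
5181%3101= 2080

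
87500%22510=19970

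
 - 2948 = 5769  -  8717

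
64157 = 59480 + 4677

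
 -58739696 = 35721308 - 94461004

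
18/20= 9/10=0.90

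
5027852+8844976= 13872828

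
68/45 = 68/45=1.51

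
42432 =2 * 21216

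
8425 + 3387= 11812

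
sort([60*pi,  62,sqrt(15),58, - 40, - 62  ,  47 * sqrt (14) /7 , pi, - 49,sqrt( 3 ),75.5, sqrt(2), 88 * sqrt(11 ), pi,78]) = [ - 62, - 49,-40,sqrt(2),  sqrt(3 ), pi, pi, sqrt(15),47 * sqrt( 14) /7,  58, 62,75.5, 78, 60*pi,88* sqrt(11)]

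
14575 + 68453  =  83028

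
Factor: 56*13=728=2^3*7^1*13^1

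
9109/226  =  40 + 69/226 = 40.31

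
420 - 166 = 254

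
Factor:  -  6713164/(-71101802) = 2^1*17^1*269^1 * 367^1 * 479^( - 1 )*74219^ ( - 1)=3356582/35550901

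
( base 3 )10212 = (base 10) 104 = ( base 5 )404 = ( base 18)5e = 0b1101000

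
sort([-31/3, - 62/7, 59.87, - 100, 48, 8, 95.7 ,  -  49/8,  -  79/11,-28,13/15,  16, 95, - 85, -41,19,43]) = [ - 100,-85,- 41, -28,-31/3, - 62/7, - 79/11,-49/8, 13/15,8,16,19,43,48 , 59.87,95 , 95.7] 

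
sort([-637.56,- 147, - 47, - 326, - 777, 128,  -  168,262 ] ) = [ - 777, - 637.56, - 326, - 168, - 147, - 47 , 128,262]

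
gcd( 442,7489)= 1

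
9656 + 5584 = 15240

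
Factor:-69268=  - 2^2*17317^1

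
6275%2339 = 1597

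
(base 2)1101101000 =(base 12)608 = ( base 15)3d2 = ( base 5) 11442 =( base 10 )872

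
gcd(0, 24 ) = 24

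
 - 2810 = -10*281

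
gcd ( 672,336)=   336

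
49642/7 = 7091 + 5/7 = 7091.71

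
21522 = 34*633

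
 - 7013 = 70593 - 77606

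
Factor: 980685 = 3^2*5^1 * 19^1*31^1*37^1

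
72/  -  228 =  - 6/19 = - 0.32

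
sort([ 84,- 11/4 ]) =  [ - 11/4,84]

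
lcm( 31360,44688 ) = 1787520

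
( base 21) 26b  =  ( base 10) 1019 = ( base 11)847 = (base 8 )1773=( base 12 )70B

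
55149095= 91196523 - 36047428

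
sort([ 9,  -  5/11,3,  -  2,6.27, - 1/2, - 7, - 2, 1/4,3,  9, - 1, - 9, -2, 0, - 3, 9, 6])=[  -  9, - 7, - 3, - 2, - 2, - 2,-1, - 1/2, -5/11,0, 1/4, 3, 3, 6,6.27, 9,9,9 ]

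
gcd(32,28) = 4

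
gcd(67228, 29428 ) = 28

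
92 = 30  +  62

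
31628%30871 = 757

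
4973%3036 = 1937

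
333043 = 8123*41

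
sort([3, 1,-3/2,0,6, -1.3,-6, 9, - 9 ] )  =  [ - 9, - 6,-3/2 , - 1.3,0, 1,3,6,  9]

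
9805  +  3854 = 13659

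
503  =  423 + 80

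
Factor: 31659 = 3^1*61^1* 173^1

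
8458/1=8458 = 8458.00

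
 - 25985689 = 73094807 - 99080496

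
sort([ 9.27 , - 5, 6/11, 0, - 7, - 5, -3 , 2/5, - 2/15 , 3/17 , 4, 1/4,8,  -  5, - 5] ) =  [ - 7, - 5, - 5, - 5, - 5, - 3 , - 2/15,0, 3/17, 1/4, 2/5 , 6/11, 4 , 8,9.27 ] 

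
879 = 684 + 195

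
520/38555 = 104/7711 = 0.01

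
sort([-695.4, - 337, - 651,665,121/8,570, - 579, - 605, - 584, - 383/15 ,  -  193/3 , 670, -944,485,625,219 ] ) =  [-944,- 695.4, - 651, - 605, - 584, - 579, - 337, - 193/3,-383/15,121/8,219,485,570,625,665,670]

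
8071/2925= 2 + 2221/2925=   2.76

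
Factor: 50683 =50683^1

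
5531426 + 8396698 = 13928124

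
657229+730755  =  1387984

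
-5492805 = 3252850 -8745655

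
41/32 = 41/32 = 1.28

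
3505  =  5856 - 2351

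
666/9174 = 111/1529  =  0.07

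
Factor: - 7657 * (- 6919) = 52978783 =11^1*13^1 * 17^1*19^1*31^1*37^1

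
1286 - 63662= -62376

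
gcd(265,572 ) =1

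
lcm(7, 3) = 21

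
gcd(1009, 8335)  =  1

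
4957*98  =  485786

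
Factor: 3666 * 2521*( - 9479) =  - 87604785294 = - 2^1*3^1 * 13^1*47^1*2521^1*9479^1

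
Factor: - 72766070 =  - 2^1*5^1*13^1*559739^1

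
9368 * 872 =8168896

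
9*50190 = 451710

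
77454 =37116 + 40338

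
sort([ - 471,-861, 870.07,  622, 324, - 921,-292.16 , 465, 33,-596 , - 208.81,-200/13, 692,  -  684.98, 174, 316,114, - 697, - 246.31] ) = [ - 921,- 861, - 697, - 684.98, - 596,-471, -292.16, - 246.31, - 208.81, - 200/13, 33,114, 174,  316,  324, 465, 622, 692,870.07]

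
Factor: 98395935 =3^1*5^1*11^1*109^1*5471^1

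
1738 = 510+1228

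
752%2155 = 752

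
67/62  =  1+5/62 = 1.08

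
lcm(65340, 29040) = 261360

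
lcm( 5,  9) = 45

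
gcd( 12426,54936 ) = 654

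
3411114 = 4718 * 723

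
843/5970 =281/1990 = 0.14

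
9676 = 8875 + 801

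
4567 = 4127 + 440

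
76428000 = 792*96500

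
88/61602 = 44/30801 = 0.00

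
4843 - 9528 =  - 4685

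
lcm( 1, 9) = 9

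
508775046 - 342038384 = 166736662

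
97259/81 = 97259/81 = 1200.73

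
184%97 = 87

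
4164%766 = 334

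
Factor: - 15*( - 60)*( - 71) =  - 2^2 *3^2*5^2*71^1= -63900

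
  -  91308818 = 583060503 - 674369321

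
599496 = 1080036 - 480540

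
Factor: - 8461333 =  - 8461333^1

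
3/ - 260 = - 1 + 257/260 = -0.01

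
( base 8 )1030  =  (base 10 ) 536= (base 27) JN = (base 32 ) go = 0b1000011000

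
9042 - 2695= 6347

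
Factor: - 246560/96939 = -2^5*3^(  -  2) *5^1*23^1*67^1*10771^ ( - 1)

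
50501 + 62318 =112819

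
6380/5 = 1276 = 1276.00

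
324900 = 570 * 570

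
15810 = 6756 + 9054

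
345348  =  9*38372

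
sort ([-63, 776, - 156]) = [-156, - 63, 776]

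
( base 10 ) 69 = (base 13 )54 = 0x45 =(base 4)1011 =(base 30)29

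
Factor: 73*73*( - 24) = -127896 = - 2^3*3^1*73^2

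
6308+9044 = 15352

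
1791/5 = 1791/5 = 358.20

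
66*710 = 46860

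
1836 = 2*918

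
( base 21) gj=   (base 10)355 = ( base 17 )13f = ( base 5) 2410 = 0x163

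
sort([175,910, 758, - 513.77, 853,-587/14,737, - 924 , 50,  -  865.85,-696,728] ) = [ - 924, - 865.85, - 696, - 513.77, - 587/14, 50, 175 , 728 , 737 , 758,853, 910]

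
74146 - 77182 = -3036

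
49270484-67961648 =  - 18691164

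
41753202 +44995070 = 86748272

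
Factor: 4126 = 2^1*2063^1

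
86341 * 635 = 54826535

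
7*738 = 5166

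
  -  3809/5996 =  - 1 + 2187/5996=-0.64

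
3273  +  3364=6637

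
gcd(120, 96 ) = 24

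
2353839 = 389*6051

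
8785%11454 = 8785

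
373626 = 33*11322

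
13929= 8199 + 5730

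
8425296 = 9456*891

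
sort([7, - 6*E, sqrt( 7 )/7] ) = [- 6 * E,sqrt( 7)/7,7 ]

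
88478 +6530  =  95008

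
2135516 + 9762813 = 11898329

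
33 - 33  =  0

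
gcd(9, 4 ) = 1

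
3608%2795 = 813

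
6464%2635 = 1194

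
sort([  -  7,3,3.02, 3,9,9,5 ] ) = [ - 7,3,3, 3.02,5,  9,9]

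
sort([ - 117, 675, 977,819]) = [  -  117,675, 819, 977 ] 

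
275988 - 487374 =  -211386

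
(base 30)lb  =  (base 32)K1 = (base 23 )14K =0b1010000001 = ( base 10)641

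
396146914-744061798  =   - 347914884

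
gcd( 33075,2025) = 675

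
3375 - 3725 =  - 350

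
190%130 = 60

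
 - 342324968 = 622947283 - 965272251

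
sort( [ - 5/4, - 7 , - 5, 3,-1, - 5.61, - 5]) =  [ - 7,-5.61,-5 ,  -  5 , - 5/4, - 1,3 ] 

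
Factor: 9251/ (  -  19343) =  - 11^1*23^(-1 ) = - 11/23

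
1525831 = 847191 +678640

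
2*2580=5160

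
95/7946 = 95/7946 = 0.01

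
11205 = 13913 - 2708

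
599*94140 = 56389860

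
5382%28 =6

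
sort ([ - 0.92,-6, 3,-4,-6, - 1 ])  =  [ - 6,-6,-4,-1, - 0.92, 3 ]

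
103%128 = 103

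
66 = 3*22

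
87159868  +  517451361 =604611229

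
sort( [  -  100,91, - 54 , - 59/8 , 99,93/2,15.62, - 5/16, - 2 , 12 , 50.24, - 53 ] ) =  [ - 100 , - 54, - 53, - 59/8, - 2, - 5/16, 12, 15.62,93/2,  50.24,91,99]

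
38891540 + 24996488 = 63888028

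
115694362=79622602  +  36071760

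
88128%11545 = 7313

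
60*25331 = 1519860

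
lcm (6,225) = 450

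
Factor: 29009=29009^1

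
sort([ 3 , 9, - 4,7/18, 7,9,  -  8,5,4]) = [ - 8, - 4,7/18,3, 4 , 5,7, 9,9]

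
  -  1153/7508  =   - 1153/7508 =- 0.15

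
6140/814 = 7+221/407  =  7.54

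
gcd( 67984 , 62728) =8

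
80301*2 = 160602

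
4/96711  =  4/96711 = 0.00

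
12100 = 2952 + 9148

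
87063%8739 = 8412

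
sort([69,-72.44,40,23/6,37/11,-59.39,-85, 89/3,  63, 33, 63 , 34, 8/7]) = [ - 85, - 72.44 ,-59.39,8/7, 37/11 , 23/6,89/3,33,34,40,63, 63,  69]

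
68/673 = 68/673  =  0.10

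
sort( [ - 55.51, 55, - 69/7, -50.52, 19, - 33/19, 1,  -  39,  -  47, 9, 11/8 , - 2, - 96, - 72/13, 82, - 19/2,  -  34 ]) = [ - 96, - 55.51,- 50.52, - 47, - 39, - 34, - 69/7, - 19/2, - 72/13, - 2 , - 33/19, 1,11/8, 9, 19, 55,82] 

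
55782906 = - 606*( -92051)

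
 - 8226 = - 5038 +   -  3188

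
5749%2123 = 1503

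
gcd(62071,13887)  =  1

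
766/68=383/34=11.26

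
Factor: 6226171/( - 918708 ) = - 889453/131244 = - 2^( - 2 )*3^(- 1)*10937^( - 1 ) * 889453^1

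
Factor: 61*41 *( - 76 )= - 190076 = - 2^2*19^1*41^1*61^1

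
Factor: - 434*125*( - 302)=16383500 = 2^2*5^3*7^1*31^1*151^1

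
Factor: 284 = 2^2 *71^1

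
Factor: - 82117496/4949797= - 2^3*4949797^( - 1) * 10264687^1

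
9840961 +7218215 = 17059176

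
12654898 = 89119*142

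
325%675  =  325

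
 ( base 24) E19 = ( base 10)8097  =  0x1fa1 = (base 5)224342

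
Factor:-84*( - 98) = 8232 = 2^3  *  3^1*7^3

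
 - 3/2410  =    -  1 + 2407/2410 = - 0.00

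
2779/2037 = 1 + 106/291  =  1.36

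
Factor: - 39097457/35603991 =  - 3^(  -  2 )*7^1*2131^1*2621^1*3955999^ ( - 1)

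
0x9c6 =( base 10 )2502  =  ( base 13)11A6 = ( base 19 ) 6HD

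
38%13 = 12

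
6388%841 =501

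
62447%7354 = 3615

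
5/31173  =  5/31173= 0.00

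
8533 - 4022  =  4511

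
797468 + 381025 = 1178493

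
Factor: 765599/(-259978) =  - 2^( - 1)*43^ (-1) * 103^1*3023^(- 1)*7433^1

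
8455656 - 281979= 8173677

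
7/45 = 7/45 = 0.16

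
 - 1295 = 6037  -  7332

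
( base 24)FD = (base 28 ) d9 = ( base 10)373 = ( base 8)565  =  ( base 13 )229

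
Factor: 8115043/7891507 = 13^( - 1) *23^( - 1) * 733^1  *11071^1*26393^( - 1)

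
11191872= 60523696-49331824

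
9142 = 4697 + 4445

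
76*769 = 58444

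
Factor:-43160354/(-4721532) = 2^( - 1)*3^( - 1)*23^( - 1)*1193^1*17107^( - 1)*18089^1 = 21580177/2360766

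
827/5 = 165  +  2/5 = 165.40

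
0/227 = 0=0.00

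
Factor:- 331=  - 331^1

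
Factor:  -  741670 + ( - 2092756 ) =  - 2834426 = - 2^1*7^1*61^1*3319^1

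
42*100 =4200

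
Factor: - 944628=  - 2^2*3^1*223^1*353^1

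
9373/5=1874 + 3/5  =  1874.60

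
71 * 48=3408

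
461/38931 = 461/38931 =0.01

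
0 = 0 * 7775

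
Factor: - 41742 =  - 2^1*3^3*773^1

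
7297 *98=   715106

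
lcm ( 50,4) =100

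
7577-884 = 6693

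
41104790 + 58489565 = 99594355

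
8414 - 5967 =2447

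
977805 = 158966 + 818839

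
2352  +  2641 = 4993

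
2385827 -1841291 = 544536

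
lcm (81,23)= 1863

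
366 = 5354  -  4988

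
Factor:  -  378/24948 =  - 2^( - 1)*3^( - 1)*11^( - 1) = - 1/66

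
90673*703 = 63743119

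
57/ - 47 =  - 2 + 37/47= -1.21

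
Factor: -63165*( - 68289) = 4313474685 =3^2*5^1*13^1*17^1*103^1*4211^1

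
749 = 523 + 226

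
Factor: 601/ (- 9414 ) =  - 2^ ( - 1 )*3^( - 2 )*523^( - 1 )*601^1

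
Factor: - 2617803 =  - 3^2 * 181^1*1607^1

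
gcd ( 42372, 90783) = 99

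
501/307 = 501/307 = 1.63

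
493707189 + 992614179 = 1486321368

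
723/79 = 9+12/79  =  9.15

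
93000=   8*11625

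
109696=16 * 6856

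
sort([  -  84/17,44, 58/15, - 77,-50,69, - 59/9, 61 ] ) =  [ - 77, - 50, - 59/9, - 84/17,58/15, 44, 61,  69 ]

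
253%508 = 253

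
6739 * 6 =40434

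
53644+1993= 55637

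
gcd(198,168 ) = 6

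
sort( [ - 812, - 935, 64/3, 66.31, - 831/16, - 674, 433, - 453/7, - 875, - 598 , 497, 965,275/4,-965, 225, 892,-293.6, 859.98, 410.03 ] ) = [ - 965,  -  935,  -  875, - 812, - 674, - 598, - 293.6 ,  -  453/7, - 831/16, 64/3,  66.31 , 275/4,225, 410.03,433,497, 859.98, 892,965]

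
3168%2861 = 307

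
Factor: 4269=3^1*1423^1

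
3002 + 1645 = 4647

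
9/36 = 1/4 = 0.25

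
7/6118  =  1/874 = 0.00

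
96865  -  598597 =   -  501732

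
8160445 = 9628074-1467629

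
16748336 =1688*9922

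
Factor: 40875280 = 2^4 * 5^1*510941^1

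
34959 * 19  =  664221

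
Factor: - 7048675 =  - 5^2*281947^1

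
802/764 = 401/382 = 1.05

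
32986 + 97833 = 130819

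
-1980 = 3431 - 5411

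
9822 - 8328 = 1494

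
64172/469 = 136 + 388/469=   136.83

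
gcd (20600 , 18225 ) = 25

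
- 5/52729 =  - 5/52729 = -0.00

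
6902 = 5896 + 1006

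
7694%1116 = 998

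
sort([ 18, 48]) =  [ 18,48 ]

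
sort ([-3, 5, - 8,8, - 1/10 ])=[-8, - 3, - 1/10 , 5,  8]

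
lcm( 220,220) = 220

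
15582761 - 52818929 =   -  37236168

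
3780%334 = 106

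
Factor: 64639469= 64639469^1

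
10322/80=5161/40= 129.03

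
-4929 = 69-4998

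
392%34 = 18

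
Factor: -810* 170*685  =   - 2^2*3^4*5^3*17^1*137^1 = -  94324500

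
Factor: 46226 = 2^1*29^1*797^1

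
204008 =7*29144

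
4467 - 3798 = 669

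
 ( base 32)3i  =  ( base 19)60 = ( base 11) A4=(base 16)72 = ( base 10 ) 114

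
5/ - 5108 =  - 1 + 5103/5108  =  - 0.00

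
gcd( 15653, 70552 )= 1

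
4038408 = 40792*99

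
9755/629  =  9755/629  =  15.51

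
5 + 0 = 5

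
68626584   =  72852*942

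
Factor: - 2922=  - 2^1*3^1 *487^1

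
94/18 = 47/9=5.22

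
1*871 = 871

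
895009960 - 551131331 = 343878629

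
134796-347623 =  - 212827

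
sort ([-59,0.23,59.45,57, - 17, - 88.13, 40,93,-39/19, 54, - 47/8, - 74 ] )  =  [- 88.13, - 74,-59, - 17, - 47/8,  -  39/19,0.23,40,54, 57,59.45,93]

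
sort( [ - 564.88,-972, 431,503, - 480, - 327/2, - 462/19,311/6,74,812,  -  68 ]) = [ -972,  -  564.88, - 480, - 327/2,- 68, - 462/19,311/6, 74, 431,503, 812 ]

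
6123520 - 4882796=1240724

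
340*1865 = 634100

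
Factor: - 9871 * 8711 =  - 31^1 * 281^1 * 9871^1  =  - 85986281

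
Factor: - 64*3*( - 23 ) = 2^6*3^1*23^1 = 4416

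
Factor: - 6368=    - 2^5 * 199^1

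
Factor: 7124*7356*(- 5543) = -290476170192 = - 2^4*3^1*13^1*23^1 *137^1*241^1 * 613^1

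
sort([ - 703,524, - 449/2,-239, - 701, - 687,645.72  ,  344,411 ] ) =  [ - 703, - 701,-687, - 239, - 449/2,344 , 411,524 , 645.72] 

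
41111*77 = 3165547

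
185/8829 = 185/8829 = 0.02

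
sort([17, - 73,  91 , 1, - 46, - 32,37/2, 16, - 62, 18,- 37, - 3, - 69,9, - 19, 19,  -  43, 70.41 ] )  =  [ -73, - 69, - 62, - 46, - 43,-37, - 32 , - 19, - 3, 1,9,16, 17, 18,37/2,19,  70.41, 91 ] 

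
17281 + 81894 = 99175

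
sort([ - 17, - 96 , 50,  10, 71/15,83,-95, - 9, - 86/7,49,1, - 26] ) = [ - 96, -95, - 26, - 17, - 86/7, - 9, 1,71/15,10,49 , 50, 83]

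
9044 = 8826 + 218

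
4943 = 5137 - 194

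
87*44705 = 3889335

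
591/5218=591/5218 = 0.11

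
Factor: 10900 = 2^2*5^2* 109^1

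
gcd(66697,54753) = 1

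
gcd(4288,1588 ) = 4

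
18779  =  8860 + 9919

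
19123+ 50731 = 69854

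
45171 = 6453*7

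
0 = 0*98556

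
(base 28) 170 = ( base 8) 1724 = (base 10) 980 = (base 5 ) 12410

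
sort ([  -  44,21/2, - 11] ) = [ - 44, - 11,21/2] 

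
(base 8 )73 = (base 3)2012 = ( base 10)59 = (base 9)65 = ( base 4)323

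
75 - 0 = 75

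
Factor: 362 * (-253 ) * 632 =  - 2^4*  11^1*23^1 * 79^1*181^1 = - 57882352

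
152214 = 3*50738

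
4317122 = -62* ( - 69631 ) 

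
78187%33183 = 11821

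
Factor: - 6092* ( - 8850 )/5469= 2^3*5^2*59^1*1523^1*1823^( - 1 )= 17971400/1823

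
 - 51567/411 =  - 126 + 73/137 = -  125.47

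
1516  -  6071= -4555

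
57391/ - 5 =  - 57391/5 = - 11478.20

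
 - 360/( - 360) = 1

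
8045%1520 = 445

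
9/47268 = 1/5252 = 0.00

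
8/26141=8/26141 = 0.00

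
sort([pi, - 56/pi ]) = [ - 56/pi,pi ] 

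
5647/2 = 2823  +  1/2 = 2823.50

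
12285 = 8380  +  3905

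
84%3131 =84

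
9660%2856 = 1092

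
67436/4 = 16859= 16859.00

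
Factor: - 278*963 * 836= -2^3*3^2*11^1*19^1*107^1*139^1=-223808904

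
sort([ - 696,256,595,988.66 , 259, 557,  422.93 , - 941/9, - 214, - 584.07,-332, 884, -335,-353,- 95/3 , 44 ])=[ - 696,- 584.07, - 353,- 335, - 332,-214  , - 941/9,-95/3, 44, 256, 259,422.93,557, 595, 884, 988.66]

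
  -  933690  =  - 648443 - 285247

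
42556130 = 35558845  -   - 6997285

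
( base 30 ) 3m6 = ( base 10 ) 3366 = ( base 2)110100100110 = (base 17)bb0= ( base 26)4pc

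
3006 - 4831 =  - 1825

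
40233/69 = 583 + 2/23  =  583.09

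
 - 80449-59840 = - 140289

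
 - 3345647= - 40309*83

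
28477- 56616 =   -  28139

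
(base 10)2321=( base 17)809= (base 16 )911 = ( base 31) 2CR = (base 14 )bbb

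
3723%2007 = 1716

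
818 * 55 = 44990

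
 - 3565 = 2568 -6133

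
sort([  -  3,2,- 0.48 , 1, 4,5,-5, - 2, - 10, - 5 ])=[ - 10,-5, - 5, - 3, - 2, - 0.48, 1,  2,4 , 5]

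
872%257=101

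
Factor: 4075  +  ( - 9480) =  - 5^1*23^1*47^1 =- 5405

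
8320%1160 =200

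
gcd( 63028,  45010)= 14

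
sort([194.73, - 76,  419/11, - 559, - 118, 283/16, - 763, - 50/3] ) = [ - 763, - 559,-118,-76, - 50/3, 283/16, 419/11, 194.73 ] 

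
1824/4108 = 456/1027= 0.44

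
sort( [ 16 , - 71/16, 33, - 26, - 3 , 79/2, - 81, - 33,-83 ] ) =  [ - 83 , - 81, - 33, - 26,-71/16, - 3, 16,33,79/2 ]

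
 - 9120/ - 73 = 124 + 68/73 = 124.93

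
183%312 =183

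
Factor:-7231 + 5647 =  - 1584= - 2^4 * 3^2*11^1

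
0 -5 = -5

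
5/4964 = 5/4964 = 0.00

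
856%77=9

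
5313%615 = 393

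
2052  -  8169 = -6117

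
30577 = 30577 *1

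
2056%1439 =617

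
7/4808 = 7/4808 =0.00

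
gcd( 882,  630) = 126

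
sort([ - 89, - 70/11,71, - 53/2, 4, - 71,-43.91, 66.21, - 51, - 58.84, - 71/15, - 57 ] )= [ - 89, - 71, - 58.84, - 57, - 51, - 43.91, - 53/2, - 70/11, - 71/15,  4 , 66.21,71] 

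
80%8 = 0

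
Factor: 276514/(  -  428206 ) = -138257/214103 =-  7^1*  251^( - 1 )*853^(-1 )*19751^1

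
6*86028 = 516168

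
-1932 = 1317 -3249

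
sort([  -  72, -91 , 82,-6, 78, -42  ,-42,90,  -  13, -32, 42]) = [ - 91, - 72, - 42, - 42, -32, -13, - 6,42,78, 82,90 ] 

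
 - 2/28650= - 1/14325 =- 0.00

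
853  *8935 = 7621555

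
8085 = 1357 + 6728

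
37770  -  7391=30379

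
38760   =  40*969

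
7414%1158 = 466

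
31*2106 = 65286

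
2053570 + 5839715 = 7893285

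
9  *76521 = 688689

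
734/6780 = 367/3390 = 0.11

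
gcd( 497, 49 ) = 7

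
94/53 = 1 + 41/53= 1.77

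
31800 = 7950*4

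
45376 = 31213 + 14163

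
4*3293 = 13172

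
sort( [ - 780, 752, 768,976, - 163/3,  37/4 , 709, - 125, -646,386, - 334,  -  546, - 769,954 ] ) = [ - 780, - 769, - 646, - 546,  -  334, - 125, - 163/3, 37/4,  386,709, 752, 768, 954 , 976]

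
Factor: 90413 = 23^1*3931^1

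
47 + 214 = 261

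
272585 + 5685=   278270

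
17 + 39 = 56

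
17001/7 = 2428 + 5/7=2428.71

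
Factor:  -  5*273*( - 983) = 3^1*5^1 *7^1*13^1 * 983^1 = 1341795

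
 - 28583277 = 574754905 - 603338182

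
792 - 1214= - 422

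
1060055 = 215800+844255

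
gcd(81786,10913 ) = 1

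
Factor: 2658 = 2^1*3^1*443^1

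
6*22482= 134892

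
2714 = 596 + 2118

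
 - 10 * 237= -2370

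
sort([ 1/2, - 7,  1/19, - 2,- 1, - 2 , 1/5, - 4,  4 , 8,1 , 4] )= [ -7, - 4, - 2, - 2,-1,1/19,  1/5,  1/2, 1,  4,  4,8 ]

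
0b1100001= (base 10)97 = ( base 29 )3A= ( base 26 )3j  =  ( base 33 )2V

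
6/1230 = 1/205 = 0.00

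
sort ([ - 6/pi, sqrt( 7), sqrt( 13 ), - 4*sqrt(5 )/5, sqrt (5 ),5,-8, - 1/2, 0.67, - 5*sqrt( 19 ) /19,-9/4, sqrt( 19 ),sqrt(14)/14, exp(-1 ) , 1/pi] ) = [- 8,-9/4,-6/pi,-4 * sqrt( 5)/5, - 5 * sqrt(19) /19, - 1/2, sqrt( 14)/14, 1/pi, exp(-1),0.67, sqrt( 5), sqrt(7 ), sqrt( 13),sqrt( 19),  5]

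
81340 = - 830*( - 98 ) 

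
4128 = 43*96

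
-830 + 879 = 49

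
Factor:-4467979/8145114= - 2^(-1) *3^(-1)*29^(-1)*46811^ ( - 1 )*4467979^1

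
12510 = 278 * 45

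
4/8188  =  1/2047 = 0.00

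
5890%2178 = 1534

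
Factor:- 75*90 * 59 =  - 2^1*3^3 * 5^3 * 59^1 = -398250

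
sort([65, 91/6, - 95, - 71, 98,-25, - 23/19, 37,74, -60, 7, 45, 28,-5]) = [ - 95, - 71, - 60, - 25, - 5, - 23/19, 7, 91/6, 28 , 37, 45,  65, 74, 98]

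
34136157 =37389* 913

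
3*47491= 142473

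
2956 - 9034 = -6078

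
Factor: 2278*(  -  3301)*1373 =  - 10324517894 = - 2^1 * 17^1*67^1*1373^1 *3301^1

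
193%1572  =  193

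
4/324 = 1/81 =0.01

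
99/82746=11/9194 =0.00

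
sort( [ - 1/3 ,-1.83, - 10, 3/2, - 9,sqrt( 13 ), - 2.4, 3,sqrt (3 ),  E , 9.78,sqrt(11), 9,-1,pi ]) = [ - 10, -9, - 2.4,-1.83,  -  1, -1/3, 3/2,sqrt( 3), E, 3,pi,sqrt( 11),sqrt(13),9,9.78 ]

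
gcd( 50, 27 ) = 1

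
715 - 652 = 63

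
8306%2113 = 1967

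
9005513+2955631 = 11961144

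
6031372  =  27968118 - 21936746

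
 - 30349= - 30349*1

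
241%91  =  59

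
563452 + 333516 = 896968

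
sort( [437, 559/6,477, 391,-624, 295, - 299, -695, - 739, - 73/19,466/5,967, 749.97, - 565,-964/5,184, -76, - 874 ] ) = [-874,- 739, - 695, - 624, - 565, - 299, - 964/5, - 76, - 73/19 , 559/6,466/5, 184,295 , 391,437, 477 , 749.97, 967 ] 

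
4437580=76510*58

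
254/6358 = 127/3179= 0.04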